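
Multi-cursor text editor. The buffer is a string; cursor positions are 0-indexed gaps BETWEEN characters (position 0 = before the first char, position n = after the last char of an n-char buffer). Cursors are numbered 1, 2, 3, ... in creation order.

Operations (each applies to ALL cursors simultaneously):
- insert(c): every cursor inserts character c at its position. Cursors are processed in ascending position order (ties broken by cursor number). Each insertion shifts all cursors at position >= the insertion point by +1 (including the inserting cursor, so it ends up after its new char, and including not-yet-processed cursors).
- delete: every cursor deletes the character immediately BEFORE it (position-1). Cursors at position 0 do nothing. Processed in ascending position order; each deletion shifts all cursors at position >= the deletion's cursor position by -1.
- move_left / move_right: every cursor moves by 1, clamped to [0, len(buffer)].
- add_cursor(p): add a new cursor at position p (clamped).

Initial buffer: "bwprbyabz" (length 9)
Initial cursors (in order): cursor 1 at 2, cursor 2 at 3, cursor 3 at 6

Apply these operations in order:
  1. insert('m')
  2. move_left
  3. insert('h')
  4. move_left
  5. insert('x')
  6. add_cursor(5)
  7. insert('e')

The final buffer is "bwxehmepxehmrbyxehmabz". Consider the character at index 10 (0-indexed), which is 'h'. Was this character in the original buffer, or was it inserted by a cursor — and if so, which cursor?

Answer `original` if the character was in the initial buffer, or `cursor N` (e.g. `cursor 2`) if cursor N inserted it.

Answer: cursor 2

Derivation:
After op 1 (insert('m')): buffer="bwmpmrbymabz" (len 12), cursors c1@3 c2@5 c3@9, authorship ..1.2...3...
After op 2 (move_left): buffer="bwmpmrbymabz" (len 12), cursors c1@2 c2@4 c3@8, authorship ..1.2...3...
After op 3 (insert('h')): buffer="bwhmphmrbyhmabz" (len 15), cursors c1@3 c2@6 c3@11, authorship ..11.22...33...
After op 4 (move_left): buffer="bwhmphmrbyhmabz" (len 15), cursors c1@2 c2@5 c3@10, authorship ..11.22...33...
After op 5 (insert('x')): buffer="bwxhmpxhmrbyxhmabz" (len 18), cursors c1@3 c2@7 c3@13, authorship ..111.222...333...
After op 6 (add_cursor(5)): buffer="bwxhmpxhmrbyxhmabz" (len 18), cursors c1@3 c4@5 c2@7 c3@13, authorship ..111.222...333...
After op 7 (insert('e')): buffer="bwxehmepxehmrbyxehmabz" (len 22), cursors c1@4 c4@7 c2@10 c3@17, authorship ..11114.2222...3333...
Authorship (.=original, N=cursor N): . . 1 1 1 1 4 . 2 2 2 2 . . . 3 3 3 3 . . .
Index 10: author = 2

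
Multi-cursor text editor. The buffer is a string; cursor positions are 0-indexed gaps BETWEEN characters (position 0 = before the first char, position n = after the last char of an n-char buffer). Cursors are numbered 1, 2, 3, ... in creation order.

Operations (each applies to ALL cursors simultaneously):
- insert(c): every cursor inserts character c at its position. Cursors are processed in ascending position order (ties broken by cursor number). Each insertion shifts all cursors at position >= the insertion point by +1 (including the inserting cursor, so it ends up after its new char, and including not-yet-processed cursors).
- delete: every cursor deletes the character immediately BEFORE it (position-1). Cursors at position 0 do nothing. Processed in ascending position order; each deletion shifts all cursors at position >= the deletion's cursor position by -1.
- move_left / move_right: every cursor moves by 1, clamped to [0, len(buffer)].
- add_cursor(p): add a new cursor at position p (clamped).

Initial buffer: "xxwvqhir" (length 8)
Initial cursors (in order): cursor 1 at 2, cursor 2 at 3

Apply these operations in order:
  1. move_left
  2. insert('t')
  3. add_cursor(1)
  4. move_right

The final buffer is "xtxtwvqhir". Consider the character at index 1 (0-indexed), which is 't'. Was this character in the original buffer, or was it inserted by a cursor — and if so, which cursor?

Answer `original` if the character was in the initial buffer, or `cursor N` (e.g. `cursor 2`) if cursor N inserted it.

Answer: cursor 1

Derivation:
After op 1 (move_left): buffer="xxwvqhir" (len 8), cursors c1@1 c2@2, authorship ........
After op 2 (insert('t')): buffer="xtxtwvqhir" (len 10), cursors c1@2 c2@4, authorship .1.2......
After op 3 (add_cursor(1)): buffer="xtxtwvqhir" (len 10), cursors c3@1 c1@2 c2@4, authorship .1.2......
After op 4 (move_right): buffer="xtxtwvqhir" (len 10), cursors c3@2 c1@3 c2@5, authorship .1.2......
Authorship (.=original, N=cursor N): . 1 . 2 . . . . . .
Index 1: author = 1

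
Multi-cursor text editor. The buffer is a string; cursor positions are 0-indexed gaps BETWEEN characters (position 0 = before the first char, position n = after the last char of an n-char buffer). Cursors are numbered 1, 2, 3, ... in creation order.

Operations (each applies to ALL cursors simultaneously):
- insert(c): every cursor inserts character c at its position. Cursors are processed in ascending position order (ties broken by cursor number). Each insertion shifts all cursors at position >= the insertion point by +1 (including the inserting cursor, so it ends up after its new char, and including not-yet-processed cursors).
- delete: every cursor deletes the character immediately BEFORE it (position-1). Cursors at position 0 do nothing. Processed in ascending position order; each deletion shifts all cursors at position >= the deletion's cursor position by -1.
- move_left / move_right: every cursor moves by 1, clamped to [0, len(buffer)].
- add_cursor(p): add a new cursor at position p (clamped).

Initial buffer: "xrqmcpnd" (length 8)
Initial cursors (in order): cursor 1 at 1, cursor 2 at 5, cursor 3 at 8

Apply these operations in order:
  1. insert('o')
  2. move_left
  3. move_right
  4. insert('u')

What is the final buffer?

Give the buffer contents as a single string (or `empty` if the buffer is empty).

After op 1 (insert('o')): buffer="xorqmcopndo" (len 11), cursors c1@2 c2@7 c3@11, authorship .1....2...3
After op 2 (move_left): buffer="xorqmcopndo" (len 11), cursors c1@1 c2@6 c3@10, authorship .1....2...3
After op 3 (move_right): buffer="xorqmcopndo" (len 11), cursors c1@2 c2@7 c3@11, authorship .1....2...3
After op 4 (insert('u')): buffer="xourqmcoupndou" (len 14), cursors c1@3 c2@9 c3@14, authorship .11....22...33

Answer: xourqmcoupndou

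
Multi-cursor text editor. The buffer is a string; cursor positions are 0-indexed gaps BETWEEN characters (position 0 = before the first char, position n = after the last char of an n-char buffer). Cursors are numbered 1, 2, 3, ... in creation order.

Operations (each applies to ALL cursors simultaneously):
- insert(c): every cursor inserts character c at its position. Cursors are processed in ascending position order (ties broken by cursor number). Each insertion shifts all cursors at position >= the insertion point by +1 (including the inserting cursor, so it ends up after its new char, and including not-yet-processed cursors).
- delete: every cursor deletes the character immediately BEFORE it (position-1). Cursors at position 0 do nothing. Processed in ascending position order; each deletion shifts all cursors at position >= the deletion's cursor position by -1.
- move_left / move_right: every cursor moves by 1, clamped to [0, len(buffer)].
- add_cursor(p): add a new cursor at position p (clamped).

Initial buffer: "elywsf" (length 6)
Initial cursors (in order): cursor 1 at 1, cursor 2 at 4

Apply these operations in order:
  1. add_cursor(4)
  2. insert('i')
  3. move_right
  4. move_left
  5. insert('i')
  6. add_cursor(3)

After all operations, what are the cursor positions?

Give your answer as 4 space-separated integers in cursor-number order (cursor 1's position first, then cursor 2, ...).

After op 1 (add_cursor(4)): buffer="elywsf" (len 6), cursors c1@1 c2@4 c3@4, authorship ......
After op 2 (insert('i')): buffer="eilywiisf" (len 9), cursors c1@2 c2@7 c3@7, authorship .1...23..
After op 3 (move_right): buffer="eilywiisf" (len 9), cursors c1@3 c2@8 c3@8, authorship .1...23..
After op 4 (move_left): buffer="eilywiisf" (len 9), cursors c1@2 c2@7 c3@7, authorship .1...23..
After op 5 (insert('i')): buffer="eiilywiiiisf" (len 12), cursors c1@3 c2@10 c3@10, authorship .11...2323..
After op 6 (add_cursor(3)): buffer="eiilywiiiisf" (len 12), cursors c1@3 c4@3 c2@10 c3@10, authorship .11...2323..

Answer: 3 10 10 3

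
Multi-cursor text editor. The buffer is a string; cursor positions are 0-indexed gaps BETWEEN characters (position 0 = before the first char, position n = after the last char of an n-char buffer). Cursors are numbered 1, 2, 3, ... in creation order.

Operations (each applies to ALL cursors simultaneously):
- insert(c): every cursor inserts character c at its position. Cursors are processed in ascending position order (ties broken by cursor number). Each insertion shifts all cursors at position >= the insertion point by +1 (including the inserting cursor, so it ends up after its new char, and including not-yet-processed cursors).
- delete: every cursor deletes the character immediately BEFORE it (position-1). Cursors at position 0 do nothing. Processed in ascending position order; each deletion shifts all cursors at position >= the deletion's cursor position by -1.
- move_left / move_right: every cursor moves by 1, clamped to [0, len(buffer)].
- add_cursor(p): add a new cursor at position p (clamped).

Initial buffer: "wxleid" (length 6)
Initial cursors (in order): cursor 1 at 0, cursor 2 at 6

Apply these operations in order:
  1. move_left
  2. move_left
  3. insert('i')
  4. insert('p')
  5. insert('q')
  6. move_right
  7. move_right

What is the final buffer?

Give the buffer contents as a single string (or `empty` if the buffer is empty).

Answer: ipqwxleipqid

Derivation:
After op 1 (move_left): buffer="wxleid" (len 6), cursors c1@0 c2@5, authorship ......
After op 2 (move_left): buffer="wxleid" (len 6), cursors c1@0 c2@4, authorship ......
After op 3 (insert('i')): buffer="iwxleiid" (len 8), cursors c1@1 c2@6, authorship 1....2..
After op 4 (insert('p')): buffer="ipwxleipid" (len 10), cursors c1@2 c2@8, authorship 11....22..
After op 5 (insert('q')): buffer="ipqwxleipqid" (len 12), cursors c1@3 c2@10, authorship 111....222..
After op 6 (move_right): buffer="ipqwxleipqid" (len 12), cursors c1@4 c2@11, authorship 111....222..
After op 7 (move_right): buffer="ipqwxleipqid" (len 12), cursors c1@5 c2@12, authorship 111....222..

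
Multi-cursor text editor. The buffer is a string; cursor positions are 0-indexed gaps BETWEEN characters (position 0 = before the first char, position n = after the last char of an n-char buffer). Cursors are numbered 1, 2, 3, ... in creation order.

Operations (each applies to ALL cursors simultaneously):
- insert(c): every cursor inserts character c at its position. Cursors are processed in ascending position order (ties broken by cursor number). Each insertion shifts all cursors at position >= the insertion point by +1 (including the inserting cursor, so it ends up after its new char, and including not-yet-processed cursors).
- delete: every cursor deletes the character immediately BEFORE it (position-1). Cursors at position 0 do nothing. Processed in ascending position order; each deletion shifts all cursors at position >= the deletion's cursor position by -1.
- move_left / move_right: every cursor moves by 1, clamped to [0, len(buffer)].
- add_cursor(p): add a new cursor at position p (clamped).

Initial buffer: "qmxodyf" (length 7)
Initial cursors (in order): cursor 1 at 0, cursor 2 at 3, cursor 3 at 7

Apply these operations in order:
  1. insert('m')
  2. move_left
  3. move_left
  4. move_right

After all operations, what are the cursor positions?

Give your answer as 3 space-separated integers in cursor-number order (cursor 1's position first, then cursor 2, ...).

After op 1 (insert('m')): buffer="mqmxmodyfm" (len 10), cursors c1@1 c2@5 c3@10, authorship 1...2....3
After op 2 (move_left): buffer="mqmxmodyfm" (len 10), cursors c1@0 c2@4 c3@9, authorship 1...2....3
After op 3 (move_left): buffer="mqmxmodyfm" (len 10), cursors c1@0 c2@3 c3@8, authorship 1...2....3
After op 4 (move_right): buffer="mqmxmodyfm" (len 10), cursors c1@1 c2@4 c3@9, authorship 1...2....3

Answer: 1 4 9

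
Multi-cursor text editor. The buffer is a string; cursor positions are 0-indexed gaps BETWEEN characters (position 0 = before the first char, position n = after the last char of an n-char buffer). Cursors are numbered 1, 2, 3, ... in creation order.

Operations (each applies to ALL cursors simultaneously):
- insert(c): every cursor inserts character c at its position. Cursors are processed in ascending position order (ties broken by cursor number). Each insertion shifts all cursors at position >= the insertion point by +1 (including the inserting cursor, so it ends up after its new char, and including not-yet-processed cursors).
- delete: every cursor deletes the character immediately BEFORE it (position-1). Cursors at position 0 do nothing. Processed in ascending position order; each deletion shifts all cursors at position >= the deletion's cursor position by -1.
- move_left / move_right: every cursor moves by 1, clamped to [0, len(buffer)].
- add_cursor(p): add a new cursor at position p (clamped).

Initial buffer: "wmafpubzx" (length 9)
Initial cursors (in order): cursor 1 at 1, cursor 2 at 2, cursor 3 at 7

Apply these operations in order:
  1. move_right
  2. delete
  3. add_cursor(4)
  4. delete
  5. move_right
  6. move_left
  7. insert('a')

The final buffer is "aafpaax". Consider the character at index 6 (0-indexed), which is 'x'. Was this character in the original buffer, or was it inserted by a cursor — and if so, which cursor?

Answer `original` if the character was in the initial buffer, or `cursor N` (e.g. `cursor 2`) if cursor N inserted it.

Answer: original

Derivation:
After op 1 (move_right): buffer="wmafpubzx" (len 9), cursors c1@2 c2@3 c3@8, authorship .........
After op 2 (delete): buffer="wfpubx" (len 6), cursors c1@1 c2@1 c3@5, authorship ......
After op 3 (add_cursor(4)): buffer="wfpubx" (len 6), cursors c1@1 c2@1 c4@4 c3@5, authorship ......
After op 4 (delete): buffer="fpx" (len 3), cursors c1@0 c2@0 c3@2 c4@2, authorship ...
After op 5 (move_right): buffer="fpx" (len 3), cursors c1@1 c2@1 c3@3 c4@3, authorship ...
After op 6 (move_left): buffer="fpx" (len 3), cursors c1@0 c2@0 c3@2 c4@2, authorship ...
After op 7 (insert('a')): buffer="aafpaax" (len 7), cursors c1@2 c2@2 c3@6 c4@6, authorship 12..34.
Authorship (.=original, N=cursor N): 1 2 . . 3 4 .
Index 6: author = original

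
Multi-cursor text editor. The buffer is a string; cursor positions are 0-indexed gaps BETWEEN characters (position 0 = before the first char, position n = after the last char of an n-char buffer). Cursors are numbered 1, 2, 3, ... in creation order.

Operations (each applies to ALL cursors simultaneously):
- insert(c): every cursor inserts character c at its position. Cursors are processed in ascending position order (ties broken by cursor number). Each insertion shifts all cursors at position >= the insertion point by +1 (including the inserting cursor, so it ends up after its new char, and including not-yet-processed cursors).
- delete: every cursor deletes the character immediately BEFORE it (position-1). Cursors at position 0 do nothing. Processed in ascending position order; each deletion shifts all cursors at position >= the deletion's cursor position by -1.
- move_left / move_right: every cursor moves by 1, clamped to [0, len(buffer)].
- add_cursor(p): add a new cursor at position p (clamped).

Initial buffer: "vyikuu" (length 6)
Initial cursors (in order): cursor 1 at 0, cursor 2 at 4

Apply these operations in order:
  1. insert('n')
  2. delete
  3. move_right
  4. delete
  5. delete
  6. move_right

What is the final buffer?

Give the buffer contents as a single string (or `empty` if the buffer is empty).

Answer: yiu

Derivation:
After op 1 (insert('n')): buffer="nvyiknuu" (len 8), cursors c1@1 c2@6, authorship 1....2..
After op 2 (delete): buffer="vyikuu" (len 6), cursors c1@0 c2@4, authorship ......
After op 3 (move_right): buffer="vyikuu" (len 6), cursors c1@1 c2@5, authorship ......
After op 4 (delete): buffer="yiku" (len 4), cursors c1@0 c2@3, authorship ....
After op 5 (delete): buffer="yiu" (len 3), cursors c1@0 c2@2, authorship ...
After op 6 (move_right): buffer="yiu" (len 3), cursors c1@1 c2@3, authorship ...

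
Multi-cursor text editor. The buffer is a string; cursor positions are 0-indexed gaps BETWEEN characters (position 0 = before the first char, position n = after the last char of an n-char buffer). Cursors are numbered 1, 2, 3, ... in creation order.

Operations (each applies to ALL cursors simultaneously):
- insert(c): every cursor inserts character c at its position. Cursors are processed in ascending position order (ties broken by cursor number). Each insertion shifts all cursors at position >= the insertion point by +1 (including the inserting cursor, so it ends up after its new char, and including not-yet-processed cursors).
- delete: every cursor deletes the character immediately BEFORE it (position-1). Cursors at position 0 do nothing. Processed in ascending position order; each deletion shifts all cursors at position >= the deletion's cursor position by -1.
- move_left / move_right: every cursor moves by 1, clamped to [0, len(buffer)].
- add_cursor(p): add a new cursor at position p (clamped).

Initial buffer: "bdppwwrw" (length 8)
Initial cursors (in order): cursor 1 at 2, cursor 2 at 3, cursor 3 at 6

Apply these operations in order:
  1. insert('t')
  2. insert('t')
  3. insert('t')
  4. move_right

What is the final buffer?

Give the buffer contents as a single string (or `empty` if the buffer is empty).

Answer: bdtttptttpwwtttrw

Derivation:
After op 1 (insert('t')): buffer="bdtptpwwtrw" (len 11), cursors c1@3 c2@5 c3@9, authorship ..1.2...3..
After op 2 (insert('t')): buffer="bdttpttpwwttrw" (len 14), cursors c1@4 c2@7 c3@12, authorship ..11.22...33..
After op 3 (insert('t')): buffer="bdtttptttpwwtttrw" (len 17), cursors c1@5 c2@9 c3@15, authorship ..111.222...333..
After op 4 (move_right): buffer="bdtttptttpwwtttrw" (len 17), cursors c1@6 c2@10 c3@16, authorship ..111.222...333..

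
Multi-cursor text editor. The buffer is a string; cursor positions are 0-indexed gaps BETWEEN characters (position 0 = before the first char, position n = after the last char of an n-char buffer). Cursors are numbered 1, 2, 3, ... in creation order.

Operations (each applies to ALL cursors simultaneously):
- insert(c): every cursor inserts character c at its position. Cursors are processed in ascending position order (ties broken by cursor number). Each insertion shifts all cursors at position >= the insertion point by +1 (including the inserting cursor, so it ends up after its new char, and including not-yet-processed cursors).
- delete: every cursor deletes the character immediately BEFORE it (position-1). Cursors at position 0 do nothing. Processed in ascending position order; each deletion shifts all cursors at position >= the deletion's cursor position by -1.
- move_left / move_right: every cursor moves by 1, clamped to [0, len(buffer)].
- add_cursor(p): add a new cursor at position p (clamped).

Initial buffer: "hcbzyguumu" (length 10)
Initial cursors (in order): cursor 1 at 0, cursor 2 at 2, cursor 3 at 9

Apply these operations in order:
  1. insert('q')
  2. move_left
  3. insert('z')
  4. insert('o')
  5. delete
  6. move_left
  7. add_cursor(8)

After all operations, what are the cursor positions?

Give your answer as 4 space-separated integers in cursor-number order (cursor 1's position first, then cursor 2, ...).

After op 1 (insert('q')): buffer="qhcqbzyguumqu" (len 13), cursors c1@1 c2@4 c3@12, authorship 1..2.......3.
After op 2 (move_left): buffer="qhcqbzyguumqu" (len 13), cursors c1@0 c2@3 c3@11, authorship 1..2.......3.
After op 3 (insert('z')): buffer="zqhczqbzyguumzqu" (len 16), cursors c1@1 c2@5 c3@14, authorship 11..22.......33.
After op 4 (insert('o')): buffer="zoqhczoqbzyguumzoqu" (len 19), cursors c1@2 c2@7 c3@17, authorship 111..222.......333.
After op 5 (delete): buffer="zqhczqbzyguumzqu" (len 16), cursors c1@1 c2@5 c3@14, authorship 11..22.......33.
After op 6 (move_left): buffer="zqhczqbzyguumzqu" (len 16), cursors c1@0 c2@4 c3@13, authorship 11..22.......33.
After op 7 (add_cursor(8)): buffer="zqhczqbzyguumzqu" (len 16), cursors c1@0 c2@4 c4@8 c3@13, authorship 11..22.......33.

Answer: 0 4 13 8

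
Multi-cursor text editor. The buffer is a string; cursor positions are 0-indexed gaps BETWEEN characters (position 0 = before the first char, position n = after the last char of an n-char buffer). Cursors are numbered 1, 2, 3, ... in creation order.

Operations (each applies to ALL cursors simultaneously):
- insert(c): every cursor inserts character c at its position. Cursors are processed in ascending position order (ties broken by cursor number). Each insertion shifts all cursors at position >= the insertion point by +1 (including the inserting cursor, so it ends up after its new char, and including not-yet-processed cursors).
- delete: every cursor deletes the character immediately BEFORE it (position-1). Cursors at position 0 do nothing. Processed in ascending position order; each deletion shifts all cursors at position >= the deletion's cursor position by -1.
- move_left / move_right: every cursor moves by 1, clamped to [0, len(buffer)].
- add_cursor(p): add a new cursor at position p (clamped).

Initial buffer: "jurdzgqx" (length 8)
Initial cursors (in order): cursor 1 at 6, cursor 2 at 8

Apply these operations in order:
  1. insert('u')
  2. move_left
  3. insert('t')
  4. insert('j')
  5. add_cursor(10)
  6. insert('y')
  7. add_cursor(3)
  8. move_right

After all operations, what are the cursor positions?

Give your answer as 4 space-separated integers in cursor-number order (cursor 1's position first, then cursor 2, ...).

After op 1 (insert('u')): buffer="jurdzguqxu" (len 10), cursors c1@7 c2@10, authorship ......1..2
After op 2 (move_left): buffer="jurdzguqxu" (len 10), cursors c1@6 c2@9, authorship ......1..2
After op 3 (insert('t')): buffer="jurdzgtuqxtu" (len 12), cursors c1@7 c2@11, authorship ......11..22
After op 4 (insert('j')): buffer="jurdzgtjuqxtju" (len 14), cursors c1@8 c2@13, authorship ......111..222
After op 5 (add_cursor(10)): buffer="jurdzgtjuqxtju" (len 14), cursors c1@8 c3@10 c2@13, authorship ......111..222
After op 6 (insert('y')): buffer="jurdzgtjyuqyxtjyu" (len 17), cursors c1@9 c3@12 c2@16, authorship ......1111.3.2222
After op 7 (add_cursor(3)): buffer="jurdzgtjyuqyxtjyu" (len 17), cursors c4@3 c1@9 c3@12 c2@16, authorship ......1111.3.2222
After op 8 (move_right): buffer="jurdzgtjyuqyxtjyu" (len 17), cursors c4@4 c1@10 c3@13 c2@17, authorship ......1111.3.2222

Answer: 10 17 13 4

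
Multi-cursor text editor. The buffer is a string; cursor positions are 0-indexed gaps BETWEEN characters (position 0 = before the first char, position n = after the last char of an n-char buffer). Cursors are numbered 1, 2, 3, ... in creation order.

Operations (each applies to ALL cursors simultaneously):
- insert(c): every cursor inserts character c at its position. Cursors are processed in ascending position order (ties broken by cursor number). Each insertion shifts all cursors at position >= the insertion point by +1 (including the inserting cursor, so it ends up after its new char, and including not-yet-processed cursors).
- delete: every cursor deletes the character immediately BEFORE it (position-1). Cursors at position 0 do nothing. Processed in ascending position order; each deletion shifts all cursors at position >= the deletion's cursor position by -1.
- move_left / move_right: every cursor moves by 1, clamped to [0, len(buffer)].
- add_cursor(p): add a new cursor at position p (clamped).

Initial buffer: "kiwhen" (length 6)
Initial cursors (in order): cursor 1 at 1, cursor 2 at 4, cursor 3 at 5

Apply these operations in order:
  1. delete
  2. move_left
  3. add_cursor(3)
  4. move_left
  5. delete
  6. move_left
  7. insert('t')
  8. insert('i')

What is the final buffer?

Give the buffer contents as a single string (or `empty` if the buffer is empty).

After op 1 (delete): buffer="iwn" (len 3), cursors c1@0 c2@2 c3@2, authorship ...
After op 2 (move_left): buffer="iwn" (len 3), cursors c1@0 c2@1 c3@1, authorship ...
After op 3 (add_cursor(3)): buffer="iwn" (len 3), cursors c1@0 c2@1 c3@1 c4@3, authorship ...
After op 4 (move_left): buffer="iwn" (len 3), cursors c1@0 c2@0 c3@0 c4@2, authorship ...
After op 5 (delete): buffer="in" (len 2), cursors c1@0 c2@0 c3@0 c4@1, authorship ..
After op 6 (move_left): buffer="in" (len 2), cursors c1@0 c2@0 c3@0 c4@0, authorship ..
After op 7 (insert('t')): buffer="ttttin" (len 6), cursors c1@4 c2@4 c3@4 c4@4, authorship 1234..
After op 8 (insert('i')): buffer="ttttiiiiin" (len 10), cursors c1@8 c2@8 c3@8 c4@8, authorship 12341234..

Answer: ttttiiiiin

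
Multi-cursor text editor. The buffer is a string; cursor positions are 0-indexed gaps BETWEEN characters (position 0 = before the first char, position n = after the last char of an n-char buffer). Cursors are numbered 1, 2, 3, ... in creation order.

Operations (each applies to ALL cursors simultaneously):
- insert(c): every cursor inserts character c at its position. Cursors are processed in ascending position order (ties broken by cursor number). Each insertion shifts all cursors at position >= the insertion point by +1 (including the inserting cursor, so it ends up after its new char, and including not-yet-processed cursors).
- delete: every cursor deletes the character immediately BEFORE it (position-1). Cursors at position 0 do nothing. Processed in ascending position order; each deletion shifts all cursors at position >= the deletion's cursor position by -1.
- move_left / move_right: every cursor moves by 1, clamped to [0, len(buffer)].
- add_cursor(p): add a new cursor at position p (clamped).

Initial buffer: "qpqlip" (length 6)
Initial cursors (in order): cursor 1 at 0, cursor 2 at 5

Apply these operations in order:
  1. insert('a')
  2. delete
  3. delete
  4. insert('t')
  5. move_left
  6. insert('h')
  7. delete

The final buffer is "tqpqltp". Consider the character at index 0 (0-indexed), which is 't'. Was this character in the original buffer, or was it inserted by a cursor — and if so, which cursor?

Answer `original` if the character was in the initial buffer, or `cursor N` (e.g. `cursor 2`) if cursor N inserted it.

After op 1 (insert('a')): buffer="aqpqliap" (len 8), cursors c1@1 c2@7, authorship 1.....2.
After op 2 (delete): buffer="qpqlip" (len 6), cursors c1@0 c2@5, authorship ......
After op 3 (delete): buffer="qpqlp" (len 5), cursors c1@0 c2@4, authorship .....
After op 4 (insert('t')): buffer="tqpqltp" (len 7), cursors c1@1 c2@6, authorship 1....2.
After op 5 (move_left): buffer="tqpqltp" (len 7), cursors c1@0 c2@5, authorship 1....2.
After op 6 (insert('h')): buffer="htqpqlhtp" (len 9), cursors c1@1 c2@7, authorship 11....22.
After op 7 (delete): buffer="tqpqltp" (len 7), cursors c1@0 c2@5, authorship 1....2.
Authorship (.=original, N=cursor N): 1 . . . . 2 .
Index 0: author = 1

Answer: cursor 1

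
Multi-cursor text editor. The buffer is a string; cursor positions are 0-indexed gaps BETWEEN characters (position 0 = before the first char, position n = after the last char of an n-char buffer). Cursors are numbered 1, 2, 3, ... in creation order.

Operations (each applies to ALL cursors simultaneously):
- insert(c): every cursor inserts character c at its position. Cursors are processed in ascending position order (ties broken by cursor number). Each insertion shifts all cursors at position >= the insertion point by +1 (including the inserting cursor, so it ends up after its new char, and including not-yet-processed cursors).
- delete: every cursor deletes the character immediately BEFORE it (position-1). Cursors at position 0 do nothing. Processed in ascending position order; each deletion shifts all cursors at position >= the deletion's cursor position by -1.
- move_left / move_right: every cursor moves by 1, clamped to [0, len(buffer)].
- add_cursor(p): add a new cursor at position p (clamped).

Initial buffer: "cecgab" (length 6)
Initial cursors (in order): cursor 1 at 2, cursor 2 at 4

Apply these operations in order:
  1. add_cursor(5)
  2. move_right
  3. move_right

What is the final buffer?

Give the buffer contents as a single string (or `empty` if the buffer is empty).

After op 1 (add_cursor(5)): buffer="cecgab" (len 6), cursors c1@2 c2@4 c3@5, authorship ......
After op 2 (move_right): buffer="cecgab" (len 6), cursors c1@3 c2@5 c3@6, authorship ......
After op 3 (move_right): buffer="cecgab" (len 6), cursors c1@4 c2@6 c3@6, authorship ......

Answer: cecgab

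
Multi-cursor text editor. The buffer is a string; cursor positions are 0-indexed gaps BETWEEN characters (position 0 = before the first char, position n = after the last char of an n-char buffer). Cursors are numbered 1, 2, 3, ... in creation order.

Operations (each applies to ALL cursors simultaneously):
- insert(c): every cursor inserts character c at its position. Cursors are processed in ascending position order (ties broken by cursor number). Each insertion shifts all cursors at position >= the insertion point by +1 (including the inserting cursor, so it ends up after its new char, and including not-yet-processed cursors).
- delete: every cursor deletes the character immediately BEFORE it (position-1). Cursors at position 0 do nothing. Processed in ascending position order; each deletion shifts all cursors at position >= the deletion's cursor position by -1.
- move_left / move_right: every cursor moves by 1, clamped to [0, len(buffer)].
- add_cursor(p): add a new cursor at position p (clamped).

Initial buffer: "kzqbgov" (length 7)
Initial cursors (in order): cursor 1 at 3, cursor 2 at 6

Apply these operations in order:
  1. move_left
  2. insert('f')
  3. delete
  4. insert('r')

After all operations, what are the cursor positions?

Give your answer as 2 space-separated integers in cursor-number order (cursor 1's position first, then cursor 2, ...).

After op 1 (move_left): buffer="kzqbgov" (len 7), cursors c1@2 c2@5, authorship .......
After op 2 (insert('f')): buffer="kzfqbgfov" (len 9), cursors c1@3 c2@7, authorship ..1...2..
After op 3 (delete): buffer="kzqbgov" (len 7), cursors c1@2 c2@5, authorship .......
After op 4 (insert('r')): buffer="kzrqbgrov" (len 9), cursors c1@3 c2@7, authorship ..1...2..

Answer: 3 7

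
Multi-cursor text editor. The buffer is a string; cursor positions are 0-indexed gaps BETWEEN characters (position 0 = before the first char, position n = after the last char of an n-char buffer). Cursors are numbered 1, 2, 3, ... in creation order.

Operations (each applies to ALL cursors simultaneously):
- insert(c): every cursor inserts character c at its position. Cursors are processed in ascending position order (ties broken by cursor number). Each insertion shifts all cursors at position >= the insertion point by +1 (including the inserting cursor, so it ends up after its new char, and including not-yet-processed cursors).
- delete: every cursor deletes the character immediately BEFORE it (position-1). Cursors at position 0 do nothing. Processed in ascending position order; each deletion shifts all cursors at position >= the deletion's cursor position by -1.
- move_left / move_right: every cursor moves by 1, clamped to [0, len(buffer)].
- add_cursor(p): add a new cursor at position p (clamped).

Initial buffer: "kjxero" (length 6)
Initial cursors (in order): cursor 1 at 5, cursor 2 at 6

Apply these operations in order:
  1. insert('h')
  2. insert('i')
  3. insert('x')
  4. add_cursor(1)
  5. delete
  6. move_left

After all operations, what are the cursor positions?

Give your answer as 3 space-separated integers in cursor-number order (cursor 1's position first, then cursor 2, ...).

Answer: 5 8 0

Derivation:
After op 1 (insert('h')): buffer="kjxerhoh" (len 8), cursors c1@6 c2@8, authorship .....1.2
After op 2 (insert('i')): buffer="kjxerhiohi" (len 10), cursors c1@7 c2@10, authorship .....11.22
After op 3 (insert('x')): buffer="kjxerhixohix" (len 12), cursors c1@8 c2@12, authorship .....111.222
After op 4 (add_cursor(1)): buffer="kjxerhixohix" (len 12), cursors c3@1 c1@8 c2@12, authorship .....111.222
After op 5 (delete): buffer="jxerhiohi" (len 9), cursors c3@0 c1@6 c2@9, authorship ....11.22
After op 6 (move_left): buffer="jxerhiohi" (len 9), cursors c3@0 c1@5 c2@8, authorship ....11.22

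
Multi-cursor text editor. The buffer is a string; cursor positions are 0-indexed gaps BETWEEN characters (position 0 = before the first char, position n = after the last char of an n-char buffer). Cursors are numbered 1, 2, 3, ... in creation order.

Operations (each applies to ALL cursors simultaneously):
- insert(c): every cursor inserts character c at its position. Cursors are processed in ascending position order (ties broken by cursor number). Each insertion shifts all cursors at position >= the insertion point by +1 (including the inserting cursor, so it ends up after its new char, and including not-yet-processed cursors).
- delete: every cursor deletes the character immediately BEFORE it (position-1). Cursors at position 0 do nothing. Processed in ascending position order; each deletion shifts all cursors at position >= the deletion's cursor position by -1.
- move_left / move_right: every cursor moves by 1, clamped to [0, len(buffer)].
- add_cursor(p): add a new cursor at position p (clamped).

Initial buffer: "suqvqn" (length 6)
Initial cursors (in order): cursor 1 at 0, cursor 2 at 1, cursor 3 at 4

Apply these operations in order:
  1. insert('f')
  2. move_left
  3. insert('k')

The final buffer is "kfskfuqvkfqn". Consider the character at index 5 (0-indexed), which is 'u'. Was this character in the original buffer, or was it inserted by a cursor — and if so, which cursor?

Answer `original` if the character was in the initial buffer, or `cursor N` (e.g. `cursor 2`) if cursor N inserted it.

After op 1 (insert('f')): buffer="fsfuqvfqn" (len 9), cursors c1@1 c2@3 c3@7, authorship 1.2...3..
After op 2 (move_left): buffer="fsfuqvfqn" (len 9), cursors c1@0 c2@2 c3@6, authorship 1.2...3..
After op 3 (insert('k')): buffer="kfskfuqvkfqn" (len 12), cursors c1@1 c2@4 c3@9, authorship 11.22...33..
Authorship (.=original, N=cursor N): 1 1 . 2 2 . . . 3 3 . .
Index 5: author = original

Answer: original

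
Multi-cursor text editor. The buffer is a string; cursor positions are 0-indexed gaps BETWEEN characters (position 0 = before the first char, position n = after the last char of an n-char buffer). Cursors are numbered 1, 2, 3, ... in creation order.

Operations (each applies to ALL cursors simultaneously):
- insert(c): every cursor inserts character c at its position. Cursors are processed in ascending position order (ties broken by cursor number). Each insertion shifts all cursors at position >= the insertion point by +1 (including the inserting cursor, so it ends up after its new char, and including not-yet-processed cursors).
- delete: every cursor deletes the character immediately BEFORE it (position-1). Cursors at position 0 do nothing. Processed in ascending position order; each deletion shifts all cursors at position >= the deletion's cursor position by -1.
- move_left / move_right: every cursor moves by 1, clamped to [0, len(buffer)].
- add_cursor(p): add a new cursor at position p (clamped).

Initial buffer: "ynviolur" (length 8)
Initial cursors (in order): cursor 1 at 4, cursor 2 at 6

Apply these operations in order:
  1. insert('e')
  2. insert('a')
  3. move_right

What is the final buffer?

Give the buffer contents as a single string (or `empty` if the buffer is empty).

Answer: ynvieaoleaur

Derivation:
After op 1 (insert('e')): buffer="ynvieoleur" (len 10), cursors c1@5 c2@8, authorship ....1..2..
After op 2 (insert('a')): buffer="ynvieaoleaur" (len 12), cursors c1@6 c2@10, authorship ....11..22..
After op 3 (move_right): buffer="ynvieaoleaur" (len 12), cursors c1@7 c2@11, authorship ....11..22..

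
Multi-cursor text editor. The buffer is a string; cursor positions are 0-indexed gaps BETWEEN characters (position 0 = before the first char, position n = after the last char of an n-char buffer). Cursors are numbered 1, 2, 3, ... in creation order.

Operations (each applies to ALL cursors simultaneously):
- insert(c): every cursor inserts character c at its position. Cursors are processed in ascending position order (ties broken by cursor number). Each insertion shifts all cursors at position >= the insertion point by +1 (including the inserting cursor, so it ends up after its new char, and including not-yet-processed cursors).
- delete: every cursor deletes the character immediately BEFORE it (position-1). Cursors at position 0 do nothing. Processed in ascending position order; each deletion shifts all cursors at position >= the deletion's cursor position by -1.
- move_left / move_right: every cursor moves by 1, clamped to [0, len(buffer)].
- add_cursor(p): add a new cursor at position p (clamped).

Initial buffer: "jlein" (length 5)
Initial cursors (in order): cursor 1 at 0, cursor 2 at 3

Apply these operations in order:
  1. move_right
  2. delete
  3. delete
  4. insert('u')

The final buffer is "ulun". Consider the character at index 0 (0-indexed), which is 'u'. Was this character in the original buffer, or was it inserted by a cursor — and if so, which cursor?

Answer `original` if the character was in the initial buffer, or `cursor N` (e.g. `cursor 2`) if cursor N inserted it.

After op 1 (move_right): buffer="jlein" (len 5), cursors c1@1 c2@4, authorship .....
After op 2 (delete): buffer="len" (len 3), cursors c1@0 c2@2, authorship ...
After op 3 (delete): buffer="ln" (len 2), cursors c1@0 c2@1, authorship ..
After op 4 (insert('u')): buffer="ulun" (len 4), cursors c1@1 c2@3, authorship 1.2.
Authorship (.=original, N=cursor N): 1 . 2 .
Index 0: author = 1

Answer: cursor 1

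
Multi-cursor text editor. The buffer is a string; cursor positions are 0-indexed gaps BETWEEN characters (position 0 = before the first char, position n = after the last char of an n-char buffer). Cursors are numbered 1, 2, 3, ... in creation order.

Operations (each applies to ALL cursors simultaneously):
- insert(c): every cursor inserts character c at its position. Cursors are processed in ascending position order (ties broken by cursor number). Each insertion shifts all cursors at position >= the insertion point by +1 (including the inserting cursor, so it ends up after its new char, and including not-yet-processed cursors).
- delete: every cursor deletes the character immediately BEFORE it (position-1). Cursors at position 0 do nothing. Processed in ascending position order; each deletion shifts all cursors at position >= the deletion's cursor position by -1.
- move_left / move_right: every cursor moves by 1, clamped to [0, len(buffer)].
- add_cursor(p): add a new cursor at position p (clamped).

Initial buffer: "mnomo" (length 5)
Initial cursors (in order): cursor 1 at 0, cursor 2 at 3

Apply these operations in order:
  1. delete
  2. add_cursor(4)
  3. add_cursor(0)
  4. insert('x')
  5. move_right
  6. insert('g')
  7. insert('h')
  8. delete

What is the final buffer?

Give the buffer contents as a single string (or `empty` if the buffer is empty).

Answer: xxmggnxmgoxg

Derivation:
After op 1 (delete): buffer="mnmo" (len 4), cursors c1@0 c2@2, authorship ....
After op 2 (add_cursor(4)): buffer="mnmo" (len 4), cursors c1@0 c2@2 c3@4, authorship ....
After op 3 (add_cursor(0)): buffer="mnmo" (len 4), cursors c1@0 c4@0 c2@2 c3@4, authorship ....
After op 4 (insert('x')): buffer="xxmnxmox" (len 8), cursors c1@2 c4@2 c2@5 c3@8, authorship 14..2..3
After op 5 (move_right): buffer="xxmnxmox" (len 8), cursors c1@3 c4@3 c2@6 c3@8, authorship 14..2..3
After op 6 (insert('g')): buffer="xxmggnxmgoxg" (len 12), cursors c1@5 c4@5 c2@9 c3@12, authorship 14.14.2.2.33
After op 7 (insert('h')): buffer="xxmgghhnxmghoxgh" (len 16), cursors c1@7 c4@7 c2@12 c3@16, authorship 14.1414.2.22.333
After op 8 (delete): buffer="xxmggnxmgoxg" (len 12), cursors c1@5 c4@5 c2@9 c3@12, authorship 14.14.2.2.33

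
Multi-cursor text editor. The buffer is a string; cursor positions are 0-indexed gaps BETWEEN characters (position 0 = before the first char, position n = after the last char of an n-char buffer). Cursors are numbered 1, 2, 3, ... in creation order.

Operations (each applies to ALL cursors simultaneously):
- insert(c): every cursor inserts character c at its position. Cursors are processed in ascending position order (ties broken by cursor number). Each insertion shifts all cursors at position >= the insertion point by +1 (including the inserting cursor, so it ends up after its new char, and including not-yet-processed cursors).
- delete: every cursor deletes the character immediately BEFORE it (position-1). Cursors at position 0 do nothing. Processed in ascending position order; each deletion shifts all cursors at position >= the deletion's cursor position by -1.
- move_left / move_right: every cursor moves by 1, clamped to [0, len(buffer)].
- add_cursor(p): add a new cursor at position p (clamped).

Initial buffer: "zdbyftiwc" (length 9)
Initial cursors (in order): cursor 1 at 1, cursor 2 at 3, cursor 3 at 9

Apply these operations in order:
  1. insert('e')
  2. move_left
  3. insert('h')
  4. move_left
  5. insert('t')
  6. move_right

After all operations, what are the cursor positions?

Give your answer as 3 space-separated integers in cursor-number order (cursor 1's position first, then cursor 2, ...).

Answer: 3 8 17

Derivation:
After op 1 (insert('e')): buffer="zedbeyftiwce" (len 12), cursors c1@2 c2@5 c3@12, authorship .1..2......3
After op 2 (move_left): buffer="zedbeyftiwce" (len 12), cursors c1@1 c2@4 c3@11, authorship .1..2......3
After op 3 (insert('h')): buffer="zhedbheyftiwche" (len 15), cursors c1@2 c2@6 c3@14, authorship .11..22......33
After op 4 (move_left): buffer="zhedbheyftiwche" (len 15), cursors c1@1 c2@5 c3@13, authorship .11..22......33
After op 5 (insert('t')): buffer="zthedbtheyftiwcthe" (len 18), cursors c1@2 c2@7 c3@16, authorship .111..222......333
After op 6 (move_right): buffer="zthedbtheyftiwcthe" (len 18), cursors c1@3 c2@8 c3@17, authorship .111..222......333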